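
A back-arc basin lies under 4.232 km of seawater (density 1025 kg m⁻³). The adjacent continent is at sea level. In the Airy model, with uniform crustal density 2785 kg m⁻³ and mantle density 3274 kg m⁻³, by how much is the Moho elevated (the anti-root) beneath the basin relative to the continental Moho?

15.2 km

For local isostatic compensation: replacing crust with seawater at the top is compensated by replacing crust with mantle at the base: d (ρ_c − ρ_w) = a (ρ_m − ρ_c).
a = d (ρ_c − ρ_w)/(ρ_m − ρ_c) = 4.232 km × 1760/489 = 15.2 km.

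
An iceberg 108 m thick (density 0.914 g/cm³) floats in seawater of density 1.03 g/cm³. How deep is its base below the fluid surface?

Draft d = t ρ_obj/ρ_fluid = 108 m × 0.914/1.03 = 95.8 m.

95.8 m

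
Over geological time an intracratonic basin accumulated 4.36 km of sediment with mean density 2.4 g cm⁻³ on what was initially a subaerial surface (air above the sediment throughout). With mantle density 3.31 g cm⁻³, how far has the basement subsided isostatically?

Subaerial load: s = t ρ_sed / ρ_m = 4.36 km × 2.4/3.31 = 3.16 km.

3.16 km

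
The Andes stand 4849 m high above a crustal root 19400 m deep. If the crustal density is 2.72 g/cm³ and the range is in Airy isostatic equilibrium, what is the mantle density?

Airy balance: ρ_c h = (ρ_m − ρ_c) r → ρ_m = ρ_c (1 + h/r).
ρ_m = 2.72 × (1 + 4849 m/19400 m) = 3.4 g/cm³.

3.4 g/cm³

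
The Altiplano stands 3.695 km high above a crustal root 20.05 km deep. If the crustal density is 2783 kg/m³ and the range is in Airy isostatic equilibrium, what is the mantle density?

Airy balance: ρ_c h = (ρ_m − ρ_c) r → ρ_m = ρ_c (1 + h/r).
ρ_m = 2783 × (1 + 3.695 km/20.05 km) = 3300 kg/m³.

3300 kg/m³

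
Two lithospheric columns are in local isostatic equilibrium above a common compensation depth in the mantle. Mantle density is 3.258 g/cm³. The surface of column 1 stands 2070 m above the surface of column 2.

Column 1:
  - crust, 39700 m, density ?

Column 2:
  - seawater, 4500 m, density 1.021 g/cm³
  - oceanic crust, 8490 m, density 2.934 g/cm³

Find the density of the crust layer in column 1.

2.77 g/cm³

Take the compensation level at the base of the deeper column (depth z_c below the surface of column 1) and equate Σ ρ_i t_i down to z_c; mantle fills any gap and the z_c terms cancel.
Column 1: 39700×ρ + (z_c − 39700)×3.258
Column 2: 2070×0 + 4500×1.021 + 8490×2.934 + (z_c − 2070 − 12990)×3.258
The z_c×3.258 term appears on both sides and cancels. Collect the known terms of each column as K = Σ(ρt)_known − 3.258 × (depth of known layers): K_1 = 0 − 3.258×39700 = −129342.6; K_2 = 29504.16 − 3.258×(2070 + 12990) = −19561.32.
Balance: K_1 + 39700×ρ = K_2, so ρ = (K_2 − K_1)/39700 = 109781/39700 = 2.77 g/cm³.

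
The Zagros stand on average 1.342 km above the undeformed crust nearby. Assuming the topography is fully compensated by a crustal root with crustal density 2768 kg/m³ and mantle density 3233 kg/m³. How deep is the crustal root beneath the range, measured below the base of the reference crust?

For local isostatic compensation: the weight of the topography is balanced by the buoyancy of the root, ρ_c h = (ρ_m − ρ_c) r.
r = h · ρ_c / (ρ_m − ρ_c) = 1.342 km × 2768 / (3233 − 2768) = 7.99 km.

7.99 km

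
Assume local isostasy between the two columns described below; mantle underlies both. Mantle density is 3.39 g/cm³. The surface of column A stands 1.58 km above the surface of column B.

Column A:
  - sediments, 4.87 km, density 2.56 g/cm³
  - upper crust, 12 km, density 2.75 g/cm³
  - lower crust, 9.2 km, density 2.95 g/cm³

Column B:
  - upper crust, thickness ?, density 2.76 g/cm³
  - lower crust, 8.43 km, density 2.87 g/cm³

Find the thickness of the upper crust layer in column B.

9.57 km

Take the compensation level at the base of the deeper column (depth z_c below the surface of column A) and equate Σ ρ_i t_i down to z_c; mantle fills any gap and the z_c terms cancel.
Column A: 4.87×2.56 + 12×2.75 + 9.2×2.95 + (z_c − 26.07)×3.39
Column B: 1.58×0 + x×2.76 + 8.43×2.87 + (z_c − 1.58 − 8.43 − x)×3.39
The z_c×3.39 term appears on both sides and cancels. Collect the known terms of each column as K = Σ(ρt)_known − 3.39 × (depth of known layers): K_A = 72.6072 − 3.39×26.07 = −15.7701; K_B = 24.1941 − 3.39×(1.58 + 8.43) = −9.7398.
Balance: K_A = K_B − x×(3.39 − 2.76), so x = (K_B − K_A)/(3.39 − 2.76) = 6.0303/0.63 = 9.57 km.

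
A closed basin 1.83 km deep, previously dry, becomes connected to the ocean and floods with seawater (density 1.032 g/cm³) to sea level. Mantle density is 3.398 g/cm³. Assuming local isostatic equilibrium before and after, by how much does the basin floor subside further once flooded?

After flooding the water column is d + s deep. Its weight must equal the weight of mantle displaced by the extra subsidence s: (d + s) ρ_w = s ρ_m.
s = d ρ_w / (ρ_m − ρ_w) = 1.83 km × 1.032/(3.398 − 1.032) = 0.798 km.

0.798 km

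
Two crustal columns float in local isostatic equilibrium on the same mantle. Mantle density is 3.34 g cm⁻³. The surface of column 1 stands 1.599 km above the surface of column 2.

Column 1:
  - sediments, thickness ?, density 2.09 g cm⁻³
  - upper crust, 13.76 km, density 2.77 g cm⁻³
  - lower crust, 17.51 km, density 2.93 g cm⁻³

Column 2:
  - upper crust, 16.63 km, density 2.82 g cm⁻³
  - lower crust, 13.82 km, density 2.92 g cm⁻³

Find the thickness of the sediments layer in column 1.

3.82 km

Take the compensation level at the base of the deeper column (depth z_c below the surface of column 1) and equate Σ ρ_i t_i down to z_c; mantle fills any gap and the z_c terms cancel.
Column 1: x×2.09 + 13.76×2.77 + 17.51×2.93 + (z_c − 31.27 − x)×3.34
Column 2: 1.599×0 + 16.63×2.82 + 13.82×2.92 + (z_c − 1.599 − 30.45)×3.34
The z_c×3.34 term appears on both sides and cancels. Collect the known terms of each column as K = Σ(ρt)_known − 3.34 × (depth of known layers): K_1 = 89.4195 − 3.34×31.27 = −15.0223; K_2 = 87.251 − 3.34×(1.599 + 30.45) = −19.79266.
Balance: K_1 − x×(3.34 − 2.09) = K_2, so x = (K_1 − K_2)/(3.34 − 2.09) = 4.77036/1.25 = 3.82 km.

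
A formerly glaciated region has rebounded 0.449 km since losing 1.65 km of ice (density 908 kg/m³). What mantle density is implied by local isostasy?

ρ_m = ρ_ice t / u = 908 × 1.65 km/0.449 km = 3340 kg/m³.

3340 kg/m³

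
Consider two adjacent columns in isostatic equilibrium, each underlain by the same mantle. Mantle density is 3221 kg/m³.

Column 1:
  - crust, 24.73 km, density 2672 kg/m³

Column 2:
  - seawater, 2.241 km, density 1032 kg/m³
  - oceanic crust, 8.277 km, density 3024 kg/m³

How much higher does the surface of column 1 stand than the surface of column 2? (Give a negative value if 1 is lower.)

2.19 km

For any compensation level in the mantle, the mantle terms cancel and isostasy reduces to e = (Σt_1 − Σt_2) − (Σ(ρt)_1 − Σ(ρt)_2) / ρ_m.
Σt_1 = 24.73 km; Σt_2 = 10.518 km; Σ(ρt)_1 = 66078.56; Σ(ρt)_2 = 27342.36 (in km·kg/m³).
e = (24.73 − 10.518) − (66078.56 − 27342.36) / 3221 = 2.19 km.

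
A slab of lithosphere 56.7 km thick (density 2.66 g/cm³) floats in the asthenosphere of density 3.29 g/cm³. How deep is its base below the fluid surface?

45.8 km

Draft d = t ρ_obj/ρ_fluid = 56.7 km × 2.66/3.29 = 45.8 km.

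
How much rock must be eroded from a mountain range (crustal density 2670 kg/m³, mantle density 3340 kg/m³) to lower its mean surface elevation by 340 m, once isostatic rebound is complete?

1690 m

Net drop Δ = e − u = e − e ρ_c/ρ_m = e (ρ_m − ρ_c)/ρ_m.
e = Δ ρ_m/(ρ_m − ρ_c) = 340 m × 3340/670 = 1690 m.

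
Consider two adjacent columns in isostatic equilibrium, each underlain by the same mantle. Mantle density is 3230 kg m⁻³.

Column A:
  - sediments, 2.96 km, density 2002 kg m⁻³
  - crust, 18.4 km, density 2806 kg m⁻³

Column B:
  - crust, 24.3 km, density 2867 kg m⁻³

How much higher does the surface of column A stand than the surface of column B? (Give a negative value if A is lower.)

For any compensation level in the mantle, the mantle terms cancel and isostasy reduces to e = (Σt_A − Σt_B) − (Σ(ρt)_A − Σ(ρt)_B) / ρ_m.
Σt_A = 21.36 km; Σt_B = 24.3 km; Σ(ρt)_A = 57556.32; Σ(ρt)_B = 69668.1 (in km·kg m⁻³).
e = (21.36 − 24.3) − (57556.32 − 69668.1) / 3230 = 0.81 km.

0.81 km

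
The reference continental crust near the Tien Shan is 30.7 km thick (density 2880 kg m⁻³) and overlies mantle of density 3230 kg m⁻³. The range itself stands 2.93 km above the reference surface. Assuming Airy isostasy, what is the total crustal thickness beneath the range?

Root depth r = h ρ_c / (ρ_m − ρ_c) = 2.93 km × 2880 / 350 = 24.11 km.
Total thickness = T + h + r = 30.7 km + 2.93 km + 24.11 km = 57.7 km.

57.7 km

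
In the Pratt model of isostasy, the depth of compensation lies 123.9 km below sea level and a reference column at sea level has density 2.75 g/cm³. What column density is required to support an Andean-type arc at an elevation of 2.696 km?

2.69 g/cm³

Pratt balance: ρ_ref D = ρ (D + h).
ρ = ρ_ref D/(D + h) = 2.75 × 123.9 km/(123.9 km + 2.696 km) = 2.69 g/cm³.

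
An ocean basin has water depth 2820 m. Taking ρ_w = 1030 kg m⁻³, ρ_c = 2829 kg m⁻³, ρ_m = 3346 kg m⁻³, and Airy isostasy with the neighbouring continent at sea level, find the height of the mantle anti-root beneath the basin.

9810 m

Balancing pressure at the compensation depth: replacing crust with seawater at the top is compensated by replacing crust with mantle at the base: d (ρ_c − ρ_w) = a (ρ_m − ρ_c).
a = d (ρ_c − ρ_w)/(ρ_m − ρ_c) = 2820 m × 1799/517 = 9810 m.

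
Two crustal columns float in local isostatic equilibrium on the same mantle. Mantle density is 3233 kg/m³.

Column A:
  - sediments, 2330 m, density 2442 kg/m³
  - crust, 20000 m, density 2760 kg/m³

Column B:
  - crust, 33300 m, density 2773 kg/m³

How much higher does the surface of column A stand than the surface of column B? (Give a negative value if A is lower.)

−1240 m

For any compensation level in the mantle, the mantle terms cancel and isostasy reduces to e = (Σt_A − Σt_B) − (Σ(ρt)_A − Σ(ρt)_B) / ρ_m.
Σt_A = 22330 m; Σt_B = 33300 m; Σ(ρt)_A = 60889860; Σ(ρt)_B = 92340900 (in m·kg/m³).
e = (22330 − 33300) − (60889860 − 92340900) / 3233 = −1240 m.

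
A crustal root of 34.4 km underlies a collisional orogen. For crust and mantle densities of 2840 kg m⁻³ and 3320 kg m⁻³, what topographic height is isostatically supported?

5.81 km

For local isostatic compensation: ρ_c h = (ρ_m − ρ_c) r.
h = r (ρ_m − ρ_c) / ρ_c = 34.4 km × (3320 − 2840) / 2840 = 5.81 km.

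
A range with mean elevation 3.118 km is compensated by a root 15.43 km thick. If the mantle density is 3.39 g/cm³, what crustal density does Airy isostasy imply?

ρ_c h = (ρ_m − ρ_c) r → ρ_c (h + r) = ρ_m r → ρ_c = ρ_m r / (h + r).
ρ_c = 3.39 × 15.43 km / (3.118 km + 15.43 km) = 2.82 g/cm³.

2.82 g/cm³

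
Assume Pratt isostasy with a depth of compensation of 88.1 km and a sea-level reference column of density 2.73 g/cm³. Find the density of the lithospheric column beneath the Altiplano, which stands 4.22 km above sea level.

Pratt balance: ρ_ref D = ρ (D + h).
ρ = ρ_ref D/(D + h) = 2.73 × 88.1 km/(88.1 km + 4.22 km) = 2.61 g/cm³.

2.61 g/cm³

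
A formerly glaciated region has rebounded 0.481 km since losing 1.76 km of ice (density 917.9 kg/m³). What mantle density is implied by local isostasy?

ρ_m = ρ_ice t / u = 917.9 × 1.76 km/0.481 km = 3360 kg/m³.

3360 kg/m³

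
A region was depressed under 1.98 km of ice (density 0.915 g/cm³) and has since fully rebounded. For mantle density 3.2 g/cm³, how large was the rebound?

Removing the load lets mantle flow back in; uplift u satisfies ρ_ice t = ρ_m u.
u = t ρ_ice/ρ_m = 1.98 km × 0.915/3.2 = 0.566 km.

0.566 km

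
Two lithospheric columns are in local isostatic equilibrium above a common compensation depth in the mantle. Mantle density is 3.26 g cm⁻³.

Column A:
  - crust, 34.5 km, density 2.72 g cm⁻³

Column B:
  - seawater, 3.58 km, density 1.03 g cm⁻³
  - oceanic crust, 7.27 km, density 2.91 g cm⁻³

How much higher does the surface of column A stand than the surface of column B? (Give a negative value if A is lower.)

2.49 km

For any compensation level in the mantle, the mantle terms cancel and isostasy reduces to e = (Σt_A − Σt_B) − (Σ(ρt)_A − Σ(ρt)_B) / ρ_m.
Σt_A = 34.5 km; Σt_B = 10.85 km; Σ(ρt)_A = 93.84; Σ(ρt)_B = 24.8431 (in km·g cm⁻³).
e = (34.5 − 10.85) − (93.84 − 24.8431) / 3.26 = 2.49 km.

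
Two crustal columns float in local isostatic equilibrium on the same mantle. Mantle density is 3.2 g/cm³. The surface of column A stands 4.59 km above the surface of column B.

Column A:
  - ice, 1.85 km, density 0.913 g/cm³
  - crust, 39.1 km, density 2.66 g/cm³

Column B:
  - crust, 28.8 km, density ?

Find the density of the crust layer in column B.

Take the compensation level at the base of the deeper column (depth z_c below the surface of column A) and equate Σ ρ_i t_i down to z_c; mantle fills any gap and the z_c terms cancel.
Column A: 1.85×0.913 + 39.1×2.66 + (z_c − 40.95)×3.2
Column B: 4.59×0 + 28.8×ρ + (z_c − 4.59 − 28.8)×3.2
The z_c×3.2 term appears on both sides and cancels. Collect the known terms of each column as K = Σ(ρt)_known − 3.2 × (depth of known layers): K_A = 105.69505 − 3.2×40.95 = −25.34495; K_B = 0 − 3.2×(4.59 + 28.8) = −106.848.
Balance: K_A = K_B + 28.8×ρ, so ρ = (K_A − K_B)/28.8 = 81.5031/28.8 = 2.83 g/cm³.

2.83 g/cm³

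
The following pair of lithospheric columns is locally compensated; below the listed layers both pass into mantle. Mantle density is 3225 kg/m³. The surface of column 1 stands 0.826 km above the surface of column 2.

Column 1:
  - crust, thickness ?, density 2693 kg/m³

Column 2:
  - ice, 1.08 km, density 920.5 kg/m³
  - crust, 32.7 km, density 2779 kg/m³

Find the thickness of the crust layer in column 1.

Take the compensation level at the base of the deeper column (depth z_c below the surface of column 1) and equate Σ ρ_i t_i down to z_c; mantle fills any gap and the z_c terms cancel.
Column 1: x×2693 + (z_c − 0 − x)×3225
Column 2: 0.826×0 + 1.08×920.5 + 32.7×2779 + (z_c − 0.826 − 33.78)×3225
The z_c×3225 term appears on both sides and cancels. Collect the known terms of each column as K = Σ(ρt)_known − 3225 × (depth of known layers): K_1 = 0 − 3225×0 = 0; K_2 = 91867.44 − 3225×(0.826 + 33.78) = −19736.91.
Balance: K_1 − x×(3225 − 2693) = K_2, so x = (K_1 − K_2)/(3225 − 2693) = 19736.9/532 = 37.1 km.

37.1 km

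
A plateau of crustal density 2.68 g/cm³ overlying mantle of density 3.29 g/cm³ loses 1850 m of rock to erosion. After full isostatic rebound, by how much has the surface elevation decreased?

Rebound u = e ρ_c/ρ_m = 1850 m × 2.68/3.29 = 1507 m.
Net surface drop = e − u = 1850 m − 1507 m = e (ρ_m − ρ_c)/ρ_m = 343 m.

343 m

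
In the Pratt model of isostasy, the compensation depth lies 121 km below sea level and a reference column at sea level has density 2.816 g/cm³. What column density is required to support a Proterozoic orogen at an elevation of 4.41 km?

2.72 g/cm³

Pratt balance: ρ_ref D = ρ (D + h).
ρ = ρ_ref D/(D + h) = 2.816 × 121 km/(121 km + 4.41 km) = 2.72 g/cm³.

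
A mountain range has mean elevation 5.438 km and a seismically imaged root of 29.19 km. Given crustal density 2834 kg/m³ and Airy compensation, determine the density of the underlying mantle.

Airy balance: ρ_c h = (ρ_m − ρ_c) r → ρ_m = ρ_c (1 + h/r).
ρ_m = 2834 × (1 + 5.438 km/29.19 km) = 3360 kg/m³.

3360 kg/m³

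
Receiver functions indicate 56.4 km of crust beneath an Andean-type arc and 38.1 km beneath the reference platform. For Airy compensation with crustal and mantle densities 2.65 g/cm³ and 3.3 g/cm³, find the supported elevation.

3.6 km

Excess crust Δ = 56.4 km − 38.1 km = 18.3 km, split between elevation h and root r with h + r = Δ.
Airy balance ρ_c h = (ρ_m − ρ_c) r gives r = h ρ_c/(ρ_m − ρ_c), so h (1 + ρ_c/(ρ_m − ρ_c)) = Δ, i.e. h = Δ (ρ_m − ρ_c)/ρ_m.
h = 18.3 km × 0.65/3.3 = 3.6 km.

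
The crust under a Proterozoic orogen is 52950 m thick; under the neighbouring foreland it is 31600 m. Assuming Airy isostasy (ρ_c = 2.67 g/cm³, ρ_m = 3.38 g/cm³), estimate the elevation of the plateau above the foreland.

Excess crust Δ = 52950 m − 31600 m = 21350 m, split between elevation h and root r with h + r = Δ.
Airy balance ρ_c h = (ρ_m − ρ_c) r gives r = h ρ_c/(ρ_m − ρ_c), so h (1 + ρ_c/(ρ_m − ρ_c)) = Δ, i.e. h = Δ (ρ_m − ρ_c)/ρ_m.
h = 21350 m × 0.71/3.38 = 4480 m.

4480 m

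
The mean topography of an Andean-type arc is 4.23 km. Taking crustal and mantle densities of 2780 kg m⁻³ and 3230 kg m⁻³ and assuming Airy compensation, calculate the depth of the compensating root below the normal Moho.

Isostatic balance requires: the weight of the topography is balanced by the buoyancy of the root, ρ_c h = (ρ_m − ρ_c) r.
r = h · ρ_c / (ρ_m − ρ_c) = 4.23 km × 2780 / (3230 − 2780) = 26.1 km.

26.1 km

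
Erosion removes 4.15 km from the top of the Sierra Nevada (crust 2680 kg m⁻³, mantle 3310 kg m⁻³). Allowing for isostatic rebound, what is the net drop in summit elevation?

0.79 km

Rebound u = e ρ_c/ρ_m = 4.15 km × 2680/3310 = 3.36 km.
Net surface drop = e − u = 4.15 km − 3.36 km = e (ρ_m − ρ_c)/ρ_m = 0.79 km.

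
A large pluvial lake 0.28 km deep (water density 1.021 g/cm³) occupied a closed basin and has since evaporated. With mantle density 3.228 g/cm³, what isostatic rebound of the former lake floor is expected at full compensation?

0.0886 km

u = d ρ_w/ρ_m = 0.28 km × 1.021/3.228 = 0.0886 km.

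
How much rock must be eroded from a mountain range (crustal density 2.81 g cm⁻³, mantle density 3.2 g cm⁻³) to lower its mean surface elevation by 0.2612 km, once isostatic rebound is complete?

Net drop Δ = e − u = e − e ρ_c/ρ_m = e (ρ_m − ρ_c)/ρ_m.
e = Δ ρ_m/(ρ_m − ρ_c) = 0.2612 km × 3.2/0.39 = 2.14 km.

2.14 km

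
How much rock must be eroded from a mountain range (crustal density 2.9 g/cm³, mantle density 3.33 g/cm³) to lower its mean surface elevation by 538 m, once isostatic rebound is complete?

4170 m

Net drop Δ = e − u = e − e ρ_c/ρ_m = e (ρ_m − ρ_c)/ρ_m.
e = Δ ρ_m/(ρ_m − ρ_c) = 538 m × 3.33/0.43 = 4170 m.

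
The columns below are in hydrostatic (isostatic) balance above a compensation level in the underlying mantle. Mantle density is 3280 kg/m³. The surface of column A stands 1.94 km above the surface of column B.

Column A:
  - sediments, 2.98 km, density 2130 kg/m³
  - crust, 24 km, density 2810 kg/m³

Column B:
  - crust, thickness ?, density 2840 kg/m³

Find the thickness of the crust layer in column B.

19 km

Take the compensation level at the base of the deeper column (depth z_c below the surface of column A) and equate Σ ρ_i t_i down to z_c; mantle fills any gap and the z_c terms cancel.
Column A: 2.98×2130 + 24×2810 + (z_c − 26.98)×3280
Column B: 1.94×0 + x×2840 + (z_c − 1.94 − 0 − x)×3280
The z_c×3280 term appears on both sides and cancels. Collect the known terms of each column as K = Σ(ρt)_known − 3280 × (depth of known layers): K_A = 73787.4 − 3280×26.98 = −14707; K_B = 0 − 3280×(1.94 + 0) = −6363.2.
Balance: K_A = K_B − x×(3280 − 2840), so x = (K_B − K_A)/(3280 − 2840) = 8343.8/440 = 19 km.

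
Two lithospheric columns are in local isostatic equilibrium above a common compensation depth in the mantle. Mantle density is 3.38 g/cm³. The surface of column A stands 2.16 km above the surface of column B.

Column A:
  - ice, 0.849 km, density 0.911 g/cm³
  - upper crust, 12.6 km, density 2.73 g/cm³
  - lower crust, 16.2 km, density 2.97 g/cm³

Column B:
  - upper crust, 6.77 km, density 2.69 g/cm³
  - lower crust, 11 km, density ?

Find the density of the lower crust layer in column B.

Take the compensation level at the base of the deeper column (depth z_c below the surface of column A) and equate Σ ρ_i t_i down to z_c; mantle fills any gap and the z_c terms cancel.
Column A: 0.849×0.911 + 12.6×2.73 + 16.2×2.97 + (z_c − 29.649)×3.38
Column B: 2.16×0 + 6.77×2.69 + 11×ρ + (z_c − 2.16 − 17.77)×3.38
The z_c×3.38 term appears on both sides and cancels. Collect the known terms of each column as K = Σ(ρt)_known − 3.38 × (depth of known layers): K_A = 83.285439 − 3.38×29.649 = −16.928181; K_B = 18.2113 − 3.38×(2.16 + 17.77) = −49.1521.
Balance: K_A = K_B + 11×ρ, so ρ = (K_A − K_B)/11 = 32.2239/11 = 2.93 g/cm³.

2.93 g/cm³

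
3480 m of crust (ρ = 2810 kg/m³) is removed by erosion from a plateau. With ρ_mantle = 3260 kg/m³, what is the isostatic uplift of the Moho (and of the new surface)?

Unloading: uplift u = e ρ_c/ρ_m = 3480 m × 2810/3260 = 3000 m.

3000 m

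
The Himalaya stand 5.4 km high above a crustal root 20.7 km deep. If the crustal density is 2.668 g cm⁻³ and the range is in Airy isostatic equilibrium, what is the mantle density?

Airy balance: ρ_c h = (ρ_m − ρ_c) r → ρ_m = ρ_c (1 + h/r).
ρ_m = 2.668 × (1 + 5.4 km/20.7 km) = 3.36 g cm⁻³.

3.36 g cm⁻³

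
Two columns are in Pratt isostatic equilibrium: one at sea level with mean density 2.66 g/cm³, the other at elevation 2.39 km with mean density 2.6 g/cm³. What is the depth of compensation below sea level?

104 km

ρ_ref D = ρ (D + h) → D (ρ_ref − ρ) = ρ h.
D = ρ h/(ρ_ref − ρ) = 2.6 × 2.39 km/(2.66 − 2.6) = 104 km.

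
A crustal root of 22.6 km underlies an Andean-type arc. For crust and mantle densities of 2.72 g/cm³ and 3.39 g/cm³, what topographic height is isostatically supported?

5.57 km

In Airy isostatic equilibrium: ρ_c h = (ρ_m − ρ_c) r.
h = r (ρ_m − ρ_c) / ρ_c = 22.6 km × (3.39 − 2.72) / 2.72 = 5.57 km.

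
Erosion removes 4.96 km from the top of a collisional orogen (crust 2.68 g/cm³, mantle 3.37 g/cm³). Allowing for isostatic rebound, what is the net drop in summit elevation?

1.02 km

Rebound u = e ρ_c/ρ_m = 4.96 km × 2.68/3.37 = 3.944 km.
Net surface drop = e − u = 4.96 km − 3.944 km = e (ρ_m − ρ_c)/ρ_m = 1.02 km.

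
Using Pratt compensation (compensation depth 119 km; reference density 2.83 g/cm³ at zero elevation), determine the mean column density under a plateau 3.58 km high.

2.75 g/cm³

Pratt balance: ρ_ref D = ρ (D + h).
ρ = ρ_ref D/(D + h) = 2.83 × 119 km/(119 km + 3.58 km) = 2.75 g/cm³.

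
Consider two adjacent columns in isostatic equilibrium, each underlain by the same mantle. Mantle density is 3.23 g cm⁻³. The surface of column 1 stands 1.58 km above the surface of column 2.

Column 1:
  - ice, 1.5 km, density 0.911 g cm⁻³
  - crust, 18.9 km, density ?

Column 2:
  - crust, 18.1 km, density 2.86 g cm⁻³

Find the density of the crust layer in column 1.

Take the compensation level at the base of the deeper column (depth z_c below the surface of column 1) and equate Σ ρ_i t_i down to z_c; mantle fills any gap and the z_c terms cancel.
Column 1: 1.5×0.911 + 18.9×ρ + (z_c − 20.4)×3.23
Column 2: 1.58×0 + 18.1×2.86 + (z_c − 1.58 − 18.1)×3.23
The z_c×3.23 term appears on both sides and cancels. Collect the known terms of each column as K = Σ(ρt)_known − 3.23 × (depth of known layers): K_1 = 1.3665 − 3.23×20.4 = −64.5255; K_2 = 51.766 − 3.23×(1.58 + 18.1) = −11.8004.
Balance: K_1 + 18.9×ρ = K_2, so ρ = (K_2 − K_1)/18.9 = 52.7251/18.9 = 2.79 g cm⁻³.

2.79 g cm⁻³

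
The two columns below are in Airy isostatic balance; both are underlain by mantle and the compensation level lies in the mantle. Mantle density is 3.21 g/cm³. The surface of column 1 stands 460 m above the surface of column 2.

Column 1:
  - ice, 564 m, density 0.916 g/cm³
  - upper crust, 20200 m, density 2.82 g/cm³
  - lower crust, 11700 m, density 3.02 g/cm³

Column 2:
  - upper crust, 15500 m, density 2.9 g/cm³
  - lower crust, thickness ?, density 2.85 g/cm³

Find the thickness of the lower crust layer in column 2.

Take the compensation level at the base of the deeper column (depth z_c below the surface of column 1) and equate Σ ρ_i t_i down to z_c; mantle fills any gap and the z_c terms cancel.
Column 1: 564×0.916 + 20200×2.82 + 11700×3.02 + (z_c − 32464)×3.21
Column 2: 460×0 + 15500×2.9 + x×2.85 + (z_c − 460 − 15500 − x)×3.21
The z_c×3.21 term appears on both sides and cancels. Collect the known terms of each column as K = Σ(ρt)_known − 3.21 × (depth of known layers): K_1 = 92814.624 − 3.21×32464 = −11394.816; K_2 = 44950 − 3.21×(460 + 15500) = −6281.6.
Balance: K_1 = K_2 − x×(3.21 − 2.85), so x = (K_2 − K_1)/(3.21 − 2.85) = 5113.22/0.36 = 14200 m.

14200 m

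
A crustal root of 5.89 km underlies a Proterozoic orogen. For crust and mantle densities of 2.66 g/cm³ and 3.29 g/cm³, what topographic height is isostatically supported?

1.4 km

For local isostatic compensation: ρ_c h = (ρ_m − ρ_c) r.
h = r (ρ_m − ρ_c) / ρ_c = 5.89 km × (3.29 − 2.66) / 2.66 = 1.4 km.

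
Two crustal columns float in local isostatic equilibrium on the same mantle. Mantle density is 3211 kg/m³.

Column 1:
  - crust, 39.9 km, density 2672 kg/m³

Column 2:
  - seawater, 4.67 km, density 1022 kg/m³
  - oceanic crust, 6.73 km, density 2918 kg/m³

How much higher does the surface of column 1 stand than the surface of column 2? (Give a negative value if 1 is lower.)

For any compensation level in the mantle, the mantle terms cancel and isostasy reduces to e = (Σt_1 − Σt_2) − (Σ(ρt)_1 − Σ(ρt)_2) / ρ_m.
Σt_1 = 39.9 km; Σt_2 = 11.4 km; Σ(ρt)_1 = 106612.8; Σ(ρt)_2 = 24410.88 (in km·kg/m³).
e = (39.9 − 11.4) − (106612.8 − 24410.88) / 3211 = 2.9 km.

2.9 km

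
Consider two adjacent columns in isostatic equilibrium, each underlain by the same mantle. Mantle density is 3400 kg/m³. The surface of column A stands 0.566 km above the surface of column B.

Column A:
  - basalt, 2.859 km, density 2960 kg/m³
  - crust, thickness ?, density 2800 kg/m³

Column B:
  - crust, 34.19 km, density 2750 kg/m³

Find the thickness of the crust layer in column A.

38.1 km

Take the compensation level at the base of the deeper column (depth z_c below the surface of column A) and equate Σ ρ_i t_i down to z_c; mantle fills any gap and the z_c terms cancel.
Column A: 2.859×2960 + x×2800 + (z_c − 2.859 − x)×3400
Column B: 0.566×0 + 34.19×2750 + (z_c − 0.566 − 34.19)×3400
The z_c×3400 term appears on both sides and cancels. Collect the known terms of each column as K = Σ(ρt)_known − 3400 × (depth of known layers): K_A = 8462.64 − 3400×2.859 = −1257.96; K_B = 94022.5 − 3400×(0.566 + 34.19) = −24147.9.
Balance: K_A − x×(3400 − 2800) = K_B, so x = (K_A − K_B)/(3400 − 2800) = 22889.9/600 = 38.1 km.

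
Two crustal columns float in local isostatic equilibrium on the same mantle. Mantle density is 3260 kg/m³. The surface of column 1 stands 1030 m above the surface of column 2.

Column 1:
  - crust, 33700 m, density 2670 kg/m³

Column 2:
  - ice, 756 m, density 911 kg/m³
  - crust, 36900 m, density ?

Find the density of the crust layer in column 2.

2860 kg/m³

Take the compensation level at the base of the deeper column (depth z_c below the surface of column 1) and equate Σ ρ_i t_i down to z_c; mantle fills any gap and the z_c terms cancel.
Column 1: 33700×2670 + (z_c − 33700)×3260
Column 2: 1030×0 + 756×911 + 36900×ρ + (z_c − 1030 − 37656)×3260
The z_c×3260 term appears on both sides and cancels. Collect the known terms of each column as K = Σ(ρt)_known − 3260 × (depth of known layers): K_1 = 89979000 − 3260×33700 = −19883000; K_2 = 688716 − 3260×(1030 + 37656) = −125427644.
Balance: K_1 = K_2 + 36900×ρ, so ρ = (K_1 − K_2)/36900 = 105545000/36900 = 2860 kg/m³.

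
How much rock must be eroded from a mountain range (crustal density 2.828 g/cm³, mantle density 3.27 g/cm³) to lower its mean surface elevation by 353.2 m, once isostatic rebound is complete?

2610 m

Net drop Δ = e − u = e − e ρ_c/ρ_m = e (ρ_m − ρ_c)/ρ_m.
e = Δ ρ_m/(ρ_m − ρ_c) = 353.2 m × 3.27/0.442 = 2610 m.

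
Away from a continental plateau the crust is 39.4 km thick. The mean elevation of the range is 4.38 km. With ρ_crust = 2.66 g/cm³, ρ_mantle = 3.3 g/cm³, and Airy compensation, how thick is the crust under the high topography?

62 km

Root depth r = h ρ_c / (ρ_m − ρ_c) = 4.38 km × 2.66 / 0.64 = 18.2 km.
Total thickness = T + h + r = 39.4 km + 4.38 km + 18.2 km = 62 km.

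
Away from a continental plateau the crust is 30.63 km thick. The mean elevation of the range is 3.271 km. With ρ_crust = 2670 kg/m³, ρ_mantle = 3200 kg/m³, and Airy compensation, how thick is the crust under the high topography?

Root depth r = h ρ_c / (ρ_m − ρ_c) = 3.271 km × 2670 / 530 = 16.48 km.
Total thickness = T + h + r = 30.63 km + 3.271 km + 16.48 km = 50.4 km.

50.4 km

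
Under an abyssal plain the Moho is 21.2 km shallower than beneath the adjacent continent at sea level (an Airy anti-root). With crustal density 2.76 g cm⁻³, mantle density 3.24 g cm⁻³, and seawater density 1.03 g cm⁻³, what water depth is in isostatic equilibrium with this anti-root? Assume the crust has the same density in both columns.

Replacing a thickness d of crust by seawater at the top must be balanced by replacing crust with mantle at the base: d (ρ_c − ρ_w) = a (ρ_m − ρ_c).
d = a (ρ_m − ρ_c)/(ρ_c − ρ_w) = 21.2 km × 0.48/1.73 = 5.88 km.

5.88 km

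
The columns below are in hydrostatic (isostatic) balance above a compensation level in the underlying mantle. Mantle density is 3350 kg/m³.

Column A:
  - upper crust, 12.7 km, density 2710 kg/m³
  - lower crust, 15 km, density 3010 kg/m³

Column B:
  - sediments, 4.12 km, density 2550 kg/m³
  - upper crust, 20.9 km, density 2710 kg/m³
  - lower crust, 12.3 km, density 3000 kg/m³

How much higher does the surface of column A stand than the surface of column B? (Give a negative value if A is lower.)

−2.31 km

For any compensation level in the mantle, the mantle terms cancel and isostasy reduces to e = (Σt_A − Σt_B) − (Σ(ρt)_A − Σ(ρt)_B) / ρ_m.
Σt_A = 27.7 km; Σt_B = 37.32 km; Σ(ρt)_A = 79567; Σ(ρt)_B = 104045 (in km·kg/m³).
e = (27.7 − 37.32) − (79567 − 104045) / 3350 = −2.31 km.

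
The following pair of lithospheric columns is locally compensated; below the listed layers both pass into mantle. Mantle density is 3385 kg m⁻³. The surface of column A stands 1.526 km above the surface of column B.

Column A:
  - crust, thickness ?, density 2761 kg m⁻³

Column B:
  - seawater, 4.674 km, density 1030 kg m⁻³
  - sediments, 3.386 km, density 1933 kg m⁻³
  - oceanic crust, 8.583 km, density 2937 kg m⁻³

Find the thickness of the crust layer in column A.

Take the compensation level at the base of the deeper column (depth z_c below the surface of column A) and equate Σ ρ_i t_i down to z_c; mantle fills any gap and the z_c terms cancel.
Column A: x×2761 + (z_c − 0 − x)×3385
Column B: 1.526×0 + 4.674×1030 + 3.386×1933 + 8.583×2937 + (z_c − 1.526 − 16.643)×3385
The z_c×3385 term appears on both sides and cancels. Collect the known terms of each column as K = Σ(ρt)_known − 3385 × (depth of known layers): K_A = 0 − 3385×0 = 0; K_B = 36567.629 − 3385×(1.526 + 16.643) = −24934.436.
Balance: K_A − x×(3385 − 2761) = K_B, so x = (K_A − K_B)/(3385 − 2761) = 24934.4/624 = 40 km.

40 km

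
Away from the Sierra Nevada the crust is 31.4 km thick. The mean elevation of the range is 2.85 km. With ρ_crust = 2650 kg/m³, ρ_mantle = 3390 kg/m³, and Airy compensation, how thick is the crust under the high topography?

44.5 km

Root depth r = h ρ_c / (ρ_m − ρ_c) = 2.85 km × 2650 / 740 = 10.21 km.
Total thickness = T + h + r = 31.4 km + 2.85 km + 10.21 km = 44.5 km.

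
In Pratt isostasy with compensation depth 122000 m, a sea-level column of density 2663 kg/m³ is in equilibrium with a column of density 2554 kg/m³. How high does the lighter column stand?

ρ_ref D = ρ (D + h) → h = D (ρ_ref − ρ)/ρ.
h = 122000 m × (2663 − 2554)/2554 = 5210 m.

5210 m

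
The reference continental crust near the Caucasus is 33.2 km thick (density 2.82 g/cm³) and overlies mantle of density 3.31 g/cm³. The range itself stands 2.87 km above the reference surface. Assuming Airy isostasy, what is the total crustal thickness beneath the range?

Root depth r = h ρ_c / (ρ_m − ρ_c) = 2.87 km × 2.82 / 0.49 = 16.52 km.
Total thickness = T + h + r = 33.2 km + 2.87 km + 16.52 km = 52.6 km.

52.6 km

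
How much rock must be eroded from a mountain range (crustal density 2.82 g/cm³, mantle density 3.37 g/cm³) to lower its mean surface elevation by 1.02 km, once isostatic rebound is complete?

6.25 km

Net drop Δ = e − u = e − e ρ_c/ρ_m = e (ρ_m − ρ_c)/ρ_m.
e = Δ ρ_m/(ρ_m − ρ_c) = 1.02 km × 3.37/0.55 = 6.25 km.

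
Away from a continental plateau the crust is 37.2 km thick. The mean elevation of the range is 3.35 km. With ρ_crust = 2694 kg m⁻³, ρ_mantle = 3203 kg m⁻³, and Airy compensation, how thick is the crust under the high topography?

58.3 km

Root depth r = h ρ_c / (ρ_m − ρ_c) = 3.35 km × 2694 / 509 = 17.73 km.
Total thickness = T + h + r = 37.2 km + 3.35 km + 17.73 km = 58.3 km.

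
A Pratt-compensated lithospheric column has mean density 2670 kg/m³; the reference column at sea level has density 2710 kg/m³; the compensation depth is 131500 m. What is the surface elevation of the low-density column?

ρ_ref D = ρ (D + h) → h = D (ρ_ref − ρ)/ρ.
h = 131500 m × (2710 − 2670)/2670 = 1970 m.

1970 m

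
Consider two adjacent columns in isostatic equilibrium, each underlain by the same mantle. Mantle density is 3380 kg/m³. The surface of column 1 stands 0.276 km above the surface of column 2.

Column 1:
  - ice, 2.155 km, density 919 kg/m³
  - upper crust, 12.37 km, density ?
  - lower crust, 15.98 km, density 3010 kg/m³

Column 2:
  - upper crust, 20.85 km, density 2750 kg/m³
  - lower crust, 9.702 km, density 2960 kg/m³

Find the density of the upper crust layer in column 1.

2820 kg/m³

Take the compensation level at the base of the deeper column (depth z_c below the surface of column 1) and equate Σ ρ_i t_i down to z_c; mantle fills any gap and the z_c terms cancel.
Column 1: 2.155×919 + 12.37×ρ + 15.98×3010 + (z_c − 30.505)×3380
Column 2: 0.276×0 + 20.85×2750 + 9.702×2960 + (z_c − 0.276 − 30.552)×3380
The z_c×3380 term appears on both sides and cancels. Collect the known terms of each column as K = Σ(ρt)_known − 3380 × (depth of known layers): K_1 = 50080.245 − 3380×30.505 = −53026.655; K_2 = 86055.42 − 3380×(0.276 + 30.552) = −18143.22.
Balance: K_1 + 12.37×ρ = K_2, so ρ = (K_2 − K_1)/12.37 = 34883.4/12.37 = 2820 kg/m³.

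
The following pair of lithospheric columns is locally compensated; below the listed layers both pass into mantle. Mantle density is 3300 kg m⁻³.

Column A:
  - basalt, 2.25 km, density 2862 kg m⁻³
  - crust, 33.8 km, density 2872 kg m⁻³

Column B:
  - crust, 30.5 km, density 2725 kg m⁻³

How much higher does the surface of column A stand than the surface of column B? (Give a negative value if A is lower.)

−0.632 km

For any compensation level in the mantle, the mantle terms cancel and isostasy reduces to e = (Σt_A − Σt_B) − (Σ(ρt)_A − Σ(ρt)_B) / ρ_m.
Σt_A = 36.05 km; Σt_B = 30.5 km; Σ(ρt)_A = 103513.1; Σ(ρt)_B = 83112.5 (in km·kg m⁻³).
e = (36.05 − 30.5) − (103513.1 − 83112.5) / 3300 = −0.632 km.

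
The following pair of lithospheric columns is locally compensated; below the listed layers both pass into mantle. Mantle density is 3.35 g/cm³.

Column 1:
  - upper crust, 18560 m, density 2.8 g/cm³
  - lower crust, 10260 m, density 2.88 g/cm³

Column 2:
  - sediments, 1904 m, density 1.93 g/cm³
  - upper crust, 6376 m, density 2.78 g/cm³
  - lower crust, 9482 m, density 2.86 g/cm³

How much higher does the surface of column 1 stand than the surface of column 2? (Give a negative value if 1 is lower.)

1210 m

For any compensation level in the mantle, the mantle terms cancel and isostasy reduces to e = (Σt_1 − Σt_2) − (Σ(ρt)_1 − Σ(ρt)_2) / ρ_m.
Σt_1 = 28820 m; Σt_2 = 17762 m; Σ(ρt)_1 = 81516.8; Σ(ρt)_2 = 48518.52 (in m·g/cm³).
e = (28820 − 17762) − (81516.8 − 48518.52) / 3.35 = 1210 m.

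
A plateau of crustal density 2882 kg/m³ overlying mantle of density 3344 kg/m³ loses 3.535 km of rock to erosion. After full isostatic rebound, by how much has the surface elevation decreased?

Rebound u = e ρ_c/ρ_m = 3.535 km × 2882/3344 = 3.047 km.
Net surface drop = e − u = 3.535 km − 3.047 km = e (ρ_m − ρ_c)/ρ_m = 0.488 km.

0.488 km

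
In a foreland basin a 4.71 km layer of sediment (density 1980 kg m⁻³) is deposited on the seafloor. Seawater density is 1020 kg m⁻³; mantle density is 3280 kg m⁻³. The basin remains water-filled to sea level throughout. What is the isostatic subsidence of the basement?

Submarine loading: the sediment displaces seawater, and the subsidence is in turn flooded, so s (ρ_m − ρ_w) = t (ρ_sed − ρ_w).
s = 4.71 km × (1980 − 1020) / (3280 − 1020) = 2 km.

2 km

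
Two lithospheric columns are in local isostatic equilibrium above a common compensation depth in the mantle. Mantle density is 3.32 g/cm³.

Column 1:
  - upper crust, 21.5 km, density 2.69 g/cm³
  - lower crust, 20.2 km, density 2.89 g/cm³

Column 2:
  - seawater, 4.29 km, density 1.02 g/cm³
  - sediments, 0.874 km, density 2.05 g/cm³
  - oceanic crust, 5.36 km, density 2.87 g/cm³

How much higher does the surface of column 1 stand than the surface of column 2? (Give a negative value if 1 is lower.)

For any compensation level in the mantle, the mantle terms cancel and isostasy reduces to e = (Σt_1 − Σt_2) − (Σ(ρt)_1 − Σ(ρt)_2) / ρ_m.
Σt_1 = 41.7 km; Σt_2 = 10.524 km; Σ(ρt)_1 = 116.213; Σ(ρt)_2 = 21.5507 (in km·g/cm³).
e = (41.7 − 10.524) − (116.213 − 21.5507) / 3.32 = 2.66 km.

2.66 km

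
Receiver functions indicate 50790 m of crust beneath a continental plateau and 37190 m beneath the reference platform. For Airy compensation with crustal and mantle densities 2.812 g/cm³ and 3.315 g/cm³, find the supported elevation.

Excess crust Δ = 50790 m − 37190 m = 13600 m, split between elevation h and root r with h + r = Δ.
Airy balance ρ_c h = (ρ_m − ρ_c) r gives r = h ρ_c/(ρ_m − ρ_c), so h (1 + ρ_c/(ρ_m − ρ_c)) = Δ, i.e. h = Δ (ρ_m − ρ_c)/ρ_m.
h = 13600 m × 0.503/3.315 = 2060 m.

2060 m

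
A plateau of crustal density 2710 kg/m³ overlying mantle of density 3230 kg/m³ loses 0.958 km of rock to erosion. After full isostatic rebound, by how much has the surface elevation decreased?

Rebound u = e ρ_c/ρ_m = 0.958 km × 2710/3230 = 0.8038 km.
Net surface drop = e − u = 0.958 km − 0.8038 km = e (ρ_m − ρ_c)/ρ_m = 0.154 km.

0.154 km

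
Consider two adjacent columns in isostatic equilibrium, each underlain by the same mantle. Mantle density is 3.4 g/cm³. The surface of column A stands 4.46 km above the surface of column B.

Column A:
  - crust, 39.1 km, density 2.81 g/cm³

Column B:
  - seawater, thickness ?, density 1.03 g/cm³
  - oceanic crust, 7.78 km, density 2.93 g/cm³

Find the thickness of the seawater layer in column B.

Take the compensation level at the base of the deeper column (depth z_c below the surface of column A) and equate Σ ρ_i t_i down to z_c; mantle fills any gap and the z_c terms cancel.
Column A: 39.1×2.81 + (z_c − 39.1)×3.4
Column B: 4.46×0 + x×1.03 + 7.78×2.93 + (z_c − 4.46 − 7.78 − x)×3.4
The z_c×3.4 term appears on both sides and cancels. Collect the known terms of each column as K = Σ(ρt)_known − 3.4 × (depth of known layers): K_A = 109.871 − 3.4×39.1 = −23.069; K_B = 22.7954 − 3.4×(4.46 + 7.78) = −18.8206.
Balance: K_A = K_B − x×(3.4 − 1.03), so x = (K_B − K_A)/(3.4 − 1.03) = 4.2484/2.37 = 1.79 km.

1.79 km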